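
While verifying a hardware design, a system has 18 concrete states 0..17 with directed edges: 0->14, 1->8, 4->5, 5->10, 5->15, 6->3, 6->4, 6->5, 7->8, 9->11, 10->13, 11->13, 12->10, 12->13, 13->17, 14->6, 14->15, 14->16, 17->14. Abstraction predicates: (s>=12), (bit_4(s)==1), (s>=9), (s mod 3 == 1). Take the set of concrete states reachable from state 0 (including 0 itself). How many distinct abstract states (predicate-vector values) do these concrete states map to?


BFS from 0:
Concrete reachable: {0, 3, 4, 5, 6, 10, 13, 14, 15, 16, 17}
Abstract via predicates (s>=12), (bit_4(s)==1), (s>=9), (s mod 3 == 1):
  (0,0,0,0) <- {0, 3, 5, 6}
  (0,0,0,1) <- {4}
  (0,0,1,1) <- {10}
  (1,0,1,0) <- {14, 15}
  (1,0,1,1) <- {13}
  (1,1,1,0) <- {17}
  (1,1,1,1) <- {16}
Distinct abstract states = 7

7


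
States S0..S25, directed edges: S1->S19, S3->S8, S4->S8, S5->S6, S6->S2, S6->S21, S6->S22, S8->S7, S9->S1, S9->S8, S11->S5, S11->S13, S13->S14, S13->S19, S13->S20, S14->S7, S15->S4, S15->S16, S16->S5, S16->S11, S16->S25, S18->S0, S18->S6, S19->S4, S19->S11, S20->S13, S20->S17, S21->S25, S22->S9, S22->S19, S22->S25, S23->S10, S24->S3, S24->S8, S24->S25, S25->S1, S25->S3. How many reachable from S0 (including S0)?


BFS from S0:
  layer 0: {S0}
Reachable set: {S0}
Count = 1

1


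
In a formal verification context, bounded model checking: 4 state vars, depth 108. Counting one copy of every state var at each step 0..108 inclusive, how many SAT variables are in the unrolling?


BMC unrolls to depth k, creating one copy of each state var for steps 0..k.
Step count = 108 + 1 = 109 (steps 0 through 108)
Vars per step = 4
Total = 4 * 109 = 436

436


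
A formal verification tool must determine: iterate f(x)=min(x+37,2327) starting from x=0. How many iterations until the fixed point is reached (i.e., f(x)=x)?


Step 1: x=0, cap=2327, increment=37
Step 2: x grows by 37 each step until capped at 2327; fixed point is x=2327
Step 3: iterations = ceil(2327/37) = 63

63


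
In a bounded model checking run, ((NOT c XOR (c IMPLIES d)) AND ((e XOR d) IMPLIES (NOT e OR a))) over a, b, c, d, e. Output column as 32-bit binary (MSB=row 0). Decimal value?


Formula: ((NOT c XOR (c IMPLIES d)) AND ((e XOR d) IMPLIES (NOT e OR a))) over a, b, c, d, e (32 rows)
Evaluate each row (bits = a,b,c,d,e, MSB first):
  row 0 [00000]: ((NOT 0 XOR (0 IMPLIES 0)) AND ((0 XOR 0) IMPLIES (NOT 0 OR 0))) -> 0
  row 1 [00001]: ((NOT 0 XOR (0 IMPLIES 0)) AND ((1 XOR 0) IMPLIES (NOT 1 OR 0))) -> 0
  row 2 [00010]: ((NOT 0 XOR (0 IMPLIES 1)) AND ((0 XOR 1) IMPLIES (NOT 0 OR 0))) -> 0
  row 3 [00011]: ((NOT 0 XOR (0 IMPLIES 1)) AND ((1 XOR 1) IMPLIES (NOT 1 OR 0))) -> 0
  row 4 [00100]: ((NOT 1 XOR (1 IMPLIES 0)) AND ((0 XOR 0) IMPLIES (NOT 0 OR 0))) -> 0
  row 5 [00101]: ((NOT 1 XOR (1 IMPLIES 0)) AND ((1 XOR 0) IMPLIES (NOT 1 OR 0))) -> 0
  row 6 [00110]: ((NOT 1 XOR (1 IMPLIES 1)) AND ((0 XOR 1) IMPLIES (NOT 0 OR 0))) -> 1
  row 7 [00111]: ((NOT 1 XOR (1 IMPLIES 1)) AND ((1 XOR 1) IMPLIES (NOT 1 OR 0))) -> 1
  row 8 [01000]: ((NOT 0 XOR (0 IMPLIES 0)) AND ((0 XOR 0) IMPLIES (NOT 0 OR 0))) -> 0
  row 9 [01001]: ((NOT 0 XOR (0 IMPLIES 0)) AND ((1 XOR 0) IMPLIES (NOT 1 OR 0))) -> 0
  row 10 [01010]: ((NOT 0 XOR (0 IMPLIES 1)) AND ((0 XOR 1) IMPLIES (NOT 0 OR 0))) -> 0
  row 11 [01011]: ((NOT 0 XOR (0 IMPLIES 1)) AND ((1 XOR 1) IMPLIES (NOT 1 OR 0))) -> 0
  row 12 [01100]: ((NOT 1 XOR (1 IMPLIES 0)) AND ((0 XOR 0) IMPLIES (NOT 0 OR 0))) -> 0
  row 13 [01101]: ((NOT 1 XOR (1 IMPLIES 0)) AND ((1 XOR 0) IMPLIES (NOT 1 OR 0))) -> 0
  row 14 [01110]: ((NOT 1 XOR (1 IMPLIES 1)) AND ((0 XOR 1) IMPLIES (NOT 0 OR 0))) -> 1
  row 15 [01111]: ((NOT 1 XOR (1 IMPLIES 1)) AND ((1 XOR 1) IMPLIES (NOT 1 OR 0))) -> 1
  row 16 [10000]: ((NOT 0 XOR (0 IMPLIES 0)) AND ((0 XOR 0) IMPLIES (NOT 0 OR 1))) -> 0
  row 17 [10001]: ((NOT 0 XOR (0 IMPLIES 0)) AND ((1 XOR 0) IMPLIES (NOT 1 OR 1))) -> 0
  row 18 [10010]: ((NOT 0 XOR (0 IMPLIES 1)) AND ((0 XOR 1) IMPLIES (NOT 0 OR 1))) -> 0
  row 19 [10011]: ((NOT 0 XOR (0 IMPLIES 1)) AND ((1 XOR 1) IMPLIES (NOT 1 OR 1))) -> 0
  row 20 [10100]: ((NOT 1 XOR (1 IMPLIES 0)) AND ((0 XOR 0) IMPLIES (NOT 0 OR 1))) -> 0
  row 21 [10101]: ((NOT 1 XOR (1 IMPLIES 0)) AND ((1 XOR 0) IMPLIES (NOT 1 OR 1))) -> 0
  row 22 [10110]: ((NOT 1 XOR (1 IMPLIES 1)) AND ((0 XOR 1) IMPLIES (NOT 0 OR 1))) -> 1
  row 23 [10111]: ((NOT 1 XOR (1 IMPLIES 1)) AND ((1 XOR 1) IMPLIES (NOT 1 OR 1))) -> 1
  row 24 [11000]: ((NOT 0 XOR (0 IMPLIES 0)) AND ((0 XOR 0) IMPLIES (NOT 0 OR 1))) -> 0
  row 25 [11001]: ((NOT 0 XOR (0 IMPLIES 0)) AND ((1 XOR 0) IMPLIES (NOT 1 OR 1))) -> 0
  row 26 [11010]: ((NOT 0 XOR (0 IMPLIES 1)) AND ((0 XOR 1) IMPLIES (NOT 0 OR 1))) -> 0
  row 27 [11011]: ((NOT 0 XOR (0 IMPLIES 1)) AND ((1 XOR 1) IMPLIES (NOT 1 OR 1))) -> 0
  row 28 [11100]: ((NOT 1 XOR (1 IMPLIES 0)) AND ((0 XOR 0) IMPLIES (NOT 0 OR 1))) -> 0
  row 29 [11101]: ((NOT 1 XOR (1 IMPLIES 0)) AND ((1 XOR 0) IMPLIES (NOT 1 OR 1))) -> 0
  row 30 [11110]: ((NOT 1 XOR (1 IMPLIES 1)) AND ((0 XOR 1) IMPLIES (NOT 0 OR 1))) -> 1
  row 31 [11111]: ((NOT 1 XOR (1 IMPLIES 1)) AND ((1 XOR 1) IMPLIES (NOT 1 OR 1))) -> 1
Full result column, 4 rows per line (a,b,c fixed per line; d,e runs 00..11 left to right):
  rows 0-3 [a,b,c=000]: 0000  = hex 0
  rows 4-7 [a,b,c=001]: 0011  = hex 3
  rows 8-11 [a,b,c=010]: 0000  = hex 0
  rows 12-15 [a,b,c=011]: 0011  = hex 3
  rows 16-19 [a,b,c=100]: 0000  = hex 0
  rows 20-23 [a,b,c=101]: 0011  = hex 3
  rows 24-27 [a,b,c=110]: 0000  = hex 0
  rows 28-31 [a,b,c=111]: 0011  = hex 3
Output column (row 0 .. row 31) = 00000011000000110000001100000011
Output column grouped in 4s = 0000 0011 0000 0011 0000 0011 0000 0011 = 0x03030303
Convert to decimal digit by digit (value = value*16 + digit):
  0 -> 0
  0*16 + 3 = 3
  3*16 + 0 = 48
  48*16 + 3 = 771
  771*16 + 0 = 12336
  12336*16 + 3 = 197379
  197379*16 + 0 = 3158064
  3158064*16 + 3 = 50529027
Decimal = 50529027

50529027


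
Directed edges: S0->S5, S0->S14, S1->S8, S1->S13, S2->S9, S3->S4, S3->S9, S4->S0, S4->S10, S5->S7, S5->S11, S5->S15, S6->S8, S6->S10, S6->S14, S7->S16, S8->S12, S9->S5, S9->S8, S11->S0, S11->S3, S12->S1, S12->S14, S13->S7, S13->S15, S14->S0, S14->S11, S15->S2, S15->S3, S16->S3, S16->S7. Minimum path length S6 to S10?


BFS layer-by-layer from S6:
  dist 0: {S6}
  dist 1: {S8, S10, S14}
  -> S10 reached at distance 1
Shortest path length = 1

1


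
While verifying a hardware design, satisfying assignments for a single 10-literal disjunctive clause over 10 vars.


Step 1: Total=2^10=1024
Step 2: Unsat when all 10 false: 2^0=1
Step 3: Sat=1024-1=1023

1023


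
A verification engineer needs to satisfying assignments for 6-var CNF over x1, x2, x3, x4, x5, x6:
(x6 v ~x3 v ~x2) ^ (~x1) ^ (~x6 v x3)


CNF with 3 clauses over 6 vars (64 assignments).
An assignment satisfies CNF iff every clause has >=1 true literal.
Check each row (bits = x1,x2,x3,x4,x5,x6; clause T/F shown):
  row 0 [000000]: clauses=TTT -> 1
  row 1 [000001]: clauses=TTF -> 0
  row 2 [000010]: clauses=TTT -> 1
  row 3 [000011]: clauses=TTF -> 0
  row 4 [000100]: clauses=TTT -> 1
  (every remaining row is evaluated the same way; all 64 results are listed next)
Full result column, 8 rows per line (x1,x2,x3 fixed per line; x4,x5,x6 runs 000..111 left to right):
  rows 0-7 [x1,x2,x3=000]: 10101010  (ones: 4)
  rows 8-15 [x1,x2,x3=001]: 11111111  (ones: 8)
  rows 16-23 [x1,x2,x3=010]: 10101010  (ones: 4)
  rows 24-31 [x1,x2,x3=011]: 01010101  (ones: 4)
  rows 32-39 [x1,x2,x3=100]: 00000000  (ones: 0)
  rows 40-47 [x1,x2,x3=101]: 00000000  (ones: 0)
  rows 48-55 [x1,x2,x3=110]: 00000000  (ones: 0)
  rows 56-63 [x1,x2,x3=111]: 00000000  (ones: 0)
Satisfying assignments = 4+8+4+4+0+0+0+0 = 20

20


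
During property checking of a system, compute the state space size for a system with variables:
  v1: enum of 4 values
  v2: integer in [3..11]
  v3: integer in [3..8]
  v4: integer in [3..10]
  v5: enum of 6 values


State space = product of domain sizes of all variables.
Domain sizes:
  v1 (enum of 4 values): 4
  v2 (integer in [3..11]): 9
  v3 (integer in [3..8]): 6
  v4 (integer in [3..10]): 8
  v5 (enum of 6 values): 6
Product = 4 * 9 * 6 * 8 * 6 = 10368

10368


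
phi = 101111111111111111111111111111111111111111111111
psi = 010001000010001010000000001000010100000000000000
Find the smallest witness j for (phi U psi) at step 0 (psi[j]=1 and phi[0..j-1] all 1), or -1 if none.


(phi U psi) at 0: need smallest j with psi[j]=1 and phi[i]=1 for all i in [0,j).
Scan from step 0:
  step 0: phi=1, psi=0 -> continue
  step 1: psi=1 and phi held for [0,1) -> witness found
Witness step = 1

1


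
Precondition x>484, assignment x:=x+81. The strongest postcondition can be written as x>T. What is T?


Formula: sp(P, x:=E) = exists old_x. (x = E[old_x/x]) AND P[old_x/x] (old_x is the value of x before the assignment; eliminate old_x by solving x = E[old_x/x] for old_x)
Step 1: Precondition P: x>484, i.e. old_x > 484
Step 2: Assignment gives x = old_x + 81, so old_x = x - 81
Step 3: Substitute into P: x - 81 > 484
Step 4: Simplify: x > 484+81 = 565

565


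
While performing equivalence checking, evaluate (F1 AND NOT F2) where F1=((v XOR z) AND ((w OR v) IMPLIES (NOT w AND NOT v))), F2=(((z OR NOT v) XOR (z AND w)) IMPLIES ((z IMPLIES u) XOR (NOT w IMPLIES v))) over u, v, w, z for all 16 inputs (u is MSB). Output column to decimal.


F1 = ((v XOR z) AND ((w OR v) IMPLIES (NOT w AND NOT v)))
F2 = (((z OR NOT v) XOR (z AND w)) IMPLIES ((z IMPLIES u) XOR (NOT w IMPLIES v)))
Counterexample to F1=>F2 is where F1=1 and F2=0.
Evaluate each row (bits = u,v,w,z, MSB first):
  row 0 [0000]: F1=0 F2=1 -> F1&~F2 -> 0
  row 1 [0001]: F1=1 F2=0 -> F1&~F2 -> 1
  row 2 [0010]: F1=0 F2=0 -> F1&~F2 -> 0
  row 3 [0011]: F1=0 F2=1 -> F1&~F2 -> 0
  row 4 [0100]: F1=0 F2=1 -> F1&~F2 -> 0
  row 5 [0101]: F1=0 F2=1 -> F1&~F2 -> 0
  row 6 [0110]: F1=0 F2=1 -> F1&~F2 -> 0
  row 7 [0111]: F1=0 F2=1 -> F1&~F2 -> 0
  row 8 [1000]: F1=0 F2=1 -> F1&~F2 -> 0
  row 9 [1001]: F1=1 F2=1 -> F1&~F2 -> 0
  row 10 [1010]: F1=0 F2=0 -> F1&~F2 -> 0
  row 11 [1011]: F1=0 F2=1 -> F1&~F2 -> 0
  row 12 [1100]: F1=0 F2=1 -> F1&~F2 -> 0
  row 13 [1101]: F1=0 F2=0 -> F1&~F2 -> 0
  row 14 [1110]: F1=0 F2=1 -> F1&~F2 -> 0
  row 15 [1111]: F1=0 F2=1 -> F1&~F2 -> 0
Full result column, 4 rows per line (u,v fixed per line; w,z runs 00..11 left to right):
  rows 0-3 [u,v=00]: 0100  = hex 4
  rows 4-7 [u,v=01]: 0000  = hex 0
  rows 8-11 [u,v=10]: 0000  = hex 0
  rows 12-15 [u,v=11]: 0000  = hex 0
Counterexample vector (row 0 .. row 15) = 0100000000000000
Output column grouped in 4s = 0100 0000 0000 0000 = 0x4000
Convert to decimal digit by digit (value = value*16 + digit):
  4 -> 4
  4*16 + 0 = 64
  64*16 + 0 = 1024
  1024*16 + 0 = 16384
Decimal = 16384

16384


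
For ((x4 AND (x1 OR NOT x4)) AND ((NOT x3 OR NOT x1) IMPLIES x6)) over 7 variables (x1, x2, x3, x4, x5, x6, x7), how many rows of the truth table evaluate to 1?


Formula: ((x4 AND (x1 OR NOT x4)) AND ((NOT x3 OR NOT x1) IMPLIES x6)) over 7 vars (128 rows)
Evaluate each row (x1, x2, x3, x4, x5, x6, x7 as bits, MSB first):
  row 0 [0000000]: ((0 AND (0 OR NOT 0)) AND ((NOT 0 OR NOT 0) IMPLIES 0)) -> 0
  row 1 [0000001]: ((0 AND (0 OR NOT 0)) AND ((NOT 0 OR NOT 0) IMPLIES 0)) -> 0
  row 2 [0000010]: ((0 AND (0 OR NOT 0)) AND ((NOT 0 OR NOT 0) IMPLIES 1)) -> 0
  row 3 [0000011]: ((0 AND (0 OR NOT 0)) AND ((NOT 0 OR NOT 0) IMPLIES 1)) -> 0
  row 4 [0000100]: ((0 AND (0 OR NOT 0)) AND ((NOT 0 OR NOT 0) IMPLIES 0)) -> 0
  (every remaining row is evaluated the same way; all 128 results are listed next)
Full result column, 8 rows per line (x1,x2,x3,x4 fixed per line; x5,x6,x7 runs 000..111 left to right):
  rows 0-7 [x1,x2,x3,x4=0000]: 00000000  (ones: 0)
  rows 8-15 [x1,x2,x3,x4=0001]: 00000000  (ones: 0)
  rows 16-23 [x1,x2,x3,x4=0010]: 00000000  (ones: 0)
  rows 24-31 [x1,x2,x3,x4=0011]: 00000000  (ones: 0)
  rows 32-39 [x1,x2,x3,x4=0100]: 00000000  (ones: 0)
  rows 40-47 [x1,x2,x3,x4=0101]: 00000000  (ones: 0)
  rows 48-55 [x1,x2,x3,x4=0110]: 00000000  (ones: 0)
  rows 56-63 [x1,x2,x3,x4=0111]: 00000000  (ones: 0)
  rows 64-71 [x1,x2,x3,x4=1000]: 00000000  (ones: 0)
  rows 72-79 [x1,x2,x3,x4=1001]: 00110011  (ones: 4)
  rows 80-87 [x1,x2,x3,x4=1010]: 00000000  (ones: 0)
  rows 88-95 [x1,x2,x3,x4=1011]: 11111111  (ones: 8)
  rows 96-103 [x1,x2,x3,x4=1100]: 00000000  (ones: 0)
  rows 104-111 [x1,x2,x3,x4=1101]: 00110011  (ones: 4)
  rows 112-119 [x1,x2,x3,x4=1110]: 00000000  (ones: 0)
  rows 120-127 [x1,x2,x3,x4=1111]: 11111111  (ones: 8)
Count of 1-rows = 0+0+0+0+0+0+0+0+0+4+0+8+0+4+0+8 = 24

24


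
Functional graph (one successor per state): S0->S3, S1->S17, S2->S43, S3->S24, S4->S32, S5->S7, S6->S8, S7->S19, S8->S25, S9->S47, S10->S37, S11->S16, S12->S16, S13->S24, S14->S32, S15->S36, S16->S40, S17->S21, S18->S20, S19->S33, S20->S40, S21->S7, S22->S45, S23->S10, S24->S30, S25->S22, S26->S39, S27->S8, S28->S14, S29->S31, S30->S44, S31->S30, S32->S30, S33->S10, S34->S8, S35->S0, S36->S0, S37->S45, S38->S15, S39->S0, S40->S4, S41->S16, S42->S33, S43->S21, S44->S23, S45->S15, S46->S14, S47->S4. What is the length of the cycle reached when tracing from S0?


Trace from S0 until a state repeats:
  S0 -> S3 -> S24 -> S30 -> S44 -> S23 -> S10 -> S37 -> S45 -> S15 -> S36 -> S0
S0 first seen at step 0, revisited at step 11.
Cycle length = 11 - 0 = 11

11


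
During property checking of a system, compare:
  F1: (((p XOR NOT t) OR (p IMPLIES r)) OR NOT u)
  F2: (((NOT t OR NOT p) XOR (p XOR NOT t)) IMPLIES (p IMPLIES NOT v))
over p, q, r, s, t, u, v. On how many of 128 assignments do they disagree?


F1 = (((p XOR NOT t) OR (p IMPLIES r)) OR NOT u)
F2 = (((NOT t OR NOT p) XOR (p XOR NOT t)) IMPLIES (p IMPLIES NOT v))
Evaluate both on each of 128 rows (bits = p,q,r,s,t,u,v):
  row 0 [0000000]: F1=1 F2=1 -> 0
  row 1 [0000001]: F1=1 F2=1 -> 0
  row 2 [0000010]: F1=1 F2=1 -> 0
  row 3 [0000011]: F1=1 F2=1 -> 0
  row 4 [0000100]: F1=1 F2=1 -> 0
  (every remaining row is evaluated the same way; all 128 results are listed next)
Full result column, 8 rows per line (p,q,r,s fixed per line; t,u,v runs 000..111 left to right):
  rows 0-7 [p,q,r,s=0000]: 00000000  (ones: 0)
  rows 8-15 [p,q,r,s=0001]: 00000000  (ones: 0)
  rows 16-23 [p,q,r,s=0010]: 00000000  (ones: 0)
  rows 24-31 [p,q,r,s=0011]: 00000000  (ones: 0)
  rows 32-39 [p,q,r,s=0100]: 00000000  (ones: 0)
  rows 40-47 [p,q,r,s=0101]: 00000000  (ones: 0)
  rows 48-55 [p,q,r,s=0110]: 00000000  (ones: 0)
  rows 56-63 [p,q,r,s=0111]: 00000000  (ones: 0)
  rows 64-71 [p,q,r,s=1000]: 01100101  (ones: 4)
  rows 72-79 [p,q,r,s=1001]: 01100101  (ones: 4)
  rows 80-87 [p,q,r,s=1010]: 01010101  (ones: 4)
  rows 88-95 [p,q,r,s=1011]: 01010101  (ones: 4)
  rows 96-103 [p,q,r,s=1100]: 01100101  (ones: 4)
  rows 104-111 [p,q,r,s=1101]: 01100101  (ones: 4)
  rows 112-119 [p,q,r,s=1110]: 01010101  (ones: 4)
  rows 120-127 [p,q,r,s=1111]: 01010101  (ones: 4)
Disagreements = 0+0+0+0+0+0+0+0+4+4+4+4+4+4+4+4 = 32

32


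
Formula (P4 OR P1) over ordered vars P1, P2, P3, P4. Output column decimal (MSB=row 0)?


Formula: (P4 OR P1) over P1, P2, P3, P4 (16 rows)
Evaluate each row (bits = P1,P2,P3,P4, MSB first):
  row 0 [0000]: (0 OR 0) -> 0
  row 1 [0001]: (1 OR 0) -> 1
  row 2 [0010]: (0 OR 0) -> 0
  row 3 [0011]: (1 OR 0) -> 1
  row 4 [0100]: (0 OR 0) -> 0
  row 5 [0101]: (1 OR 0) -> 1
  row 6 [0110]: (0 OR 0) -> 0
  row 7 [0111]: (1 OR 0) -> 1
  row 8 [1000]: (0 OR 1) -> 1
  row 9 [1001]: (1 OR 1) -> 1
  row 10 [1010]: (0 OR 1) -> 1
  row 11 [1011]: (1 OR 1) -> 1
  row 12 [1100]: (0 OR 1) -> 1
  row 13 [1101]: (1 OR 1) -> 1
  row 14 [1110]: (0 OR 1) -> 1
  row 15 [1111]: (1 OR 1) -> 1
Full result column, 4 rows per line (P1,P2 fixed per line; P3,P4 runs 00..11 left to right):
  rows 0-3 [P1,P2=00]: 0101  = hex 5
  rows 4-7 [P1,P2=01]: 0101  = hex 5
  rows 8-11 [P1,P2=10]: 1111  = hex F
  rows 12-15 [P1,P2=11]: 1111  = hex F
Output column (row 0 .. row 15) = 0101010111111111
Output column grouped in 4s = 0101 0101 1111 1111 = 0x55FF
Convert to decimal digit by digit (value = value*16 + digit):
  5 -> 5
  5*16 + 5 = 85
  85*16 + 15 (F) = 1375
  1375*16 + 15 (F) = 22015
Decimal = 22015

22015


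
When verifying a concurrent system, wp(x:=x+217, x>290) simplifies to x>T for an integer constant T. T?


Formula: wp(x:=E, P) = P[E/x] (substitute E for x in postcondition)
Step 1: Postcondition: x>290
Step 2: Substitute x+217 for x: x+217>290
Step 3: Solve for x: x > 290-217 = 73

73


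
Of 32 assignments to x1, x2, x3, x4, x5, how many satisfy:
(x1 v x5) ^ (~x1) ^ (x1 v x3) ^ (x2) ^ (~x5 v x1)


CNF with 5 clauses over 5 vars (32 assignments).
An assignment satisfies CNF iff every clause has >=1 true literal.
Check each row (bits = x1,x2,x3,x4,x5; clause T/F shown):
  row 0 [00000]: clauses=FTFFT -> 0
  row 1 [00001]: clauses=TTFFF -> 0
  row 2 [00010]: clauses=FTFFT -> 0
  row 3 [00011]: clauses=TTFFF -> 0
  row 4 [00100]: clauses=FTTFT -> 0
  row 5 [00101]: clauses=TTTFF -> 0
  row 6 [00110]: clauses=FTTFT -> 0
  row 7 [00111]: clauses=TTTFF -> 0
  row 8 [01000]: clauses=FTFTT -> 0
  row 9 [01001]: clauses=TTFTF -> 0
  row 10 [01010]: clauses=FTFTT -> 0
  row 11 [01011]: clauses=TTFTF -> 0
  row 12 [01100]: clauses=FTTTT -> 0
  row 13 [01101]: clauses=TTTTF -> 0
  row 14 [01110]: clauses=FTTTT -> 0
  row 15 [01111]: clauses=TTTTF -> 0
  row 16 [10000]: clauses=TFTFT -> 0
  row 17 [10001]: clauses=TFTFT -> 0
  row 18 [10010]: clauses=TFTFT -> 0
  row 19 [10011]: clauses=TFTFT -> 0
  row 20 [10100]: clauses=TFTFT -> 0
  row 21 [10101]: clauses=TFTFT -> 0
  row 22 [10110]: clauses=TFTFT -> 0
  row 23 [10111]: clauses=TFTFT -> 0
  row 24 [11000]: clauses=TFTTT -> 0
  row 25 [11001]: clauses=TFTTT -> 0
  row 26 [11010]: clauses=TFTTT -> 0
  row 27 [11011]: clauses=TFTTT -> 0
  row 28 [11100]: clauses=TFTTT -> 0
  row 29 [11101]: clauses=TFTTT -> 0
  row 30 [11110]: clauses=TFTTT -> 0
  row 31 [11111]: clauses=TFTTT -> 0
Full result column, 8 rows per line (x1,x2 fixed per line; x3,x4,x5 runs 000..111 left to right):
  rows 0-7 [x1,x2=00]: 00000000  (ones: 0)
  rows 8-15 [x1,x2=01]: 00000000  (ones: 0)
  rows 16-23 [x1,x2=10]: 00000000  (ones: 0)
  rows 24-31 [x1,x2=11]: 00000000  (ones: 0)
Satisfying assignments = 0+0+0+0 = 0

0


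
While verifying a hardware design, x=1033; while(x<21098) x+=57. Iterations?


Step 1: x goes from 1033 toward 21098 by 57; the body runs while x<21098, so iterations = ceil((bound-start)/step)
Step 2: Distance=20065
Step 3: ceil(20065/57)=353

353


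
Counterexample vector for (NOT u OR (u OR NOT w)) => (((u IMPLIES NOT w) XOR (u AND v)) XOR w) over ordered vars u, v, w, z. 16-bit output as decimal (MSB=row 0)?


F1 = (NOT u OR (u OR NOT w))
F2 = (((u IMPLIES NOT w) XOR (u AND v)) XOR w)
Counterexample to F1=>F2 is where F1=1 and F2=0.
Evaluate each row (bits = u,v,w,z, MSB first):
  row 0 [0000]: F1=1 F2=1 -> F1&~F2 -> 0
  row 1 [0001]: F1=1 F2=1 -> F1&~F2 -> 0
  row 2 [0010]: F1=1 F2=0 -> F1&~F2 -> 1
  row 3 [0011]: F1=1 F2=0 -> F1&~F2 -> 1
  row 4 [0100]: F1=1 F2=1 -> F1&~F2 -> 0
  row 5 [0101]: F1=1 F2=1 -> F1&~F2 -> 0
  row 6 [0110]: F1=1 F2=0 -> F1&~F2 -> 1
  row 7 [0111]: F1=1 F2=0 -> F1&~F2 -> 1
  row 8 [1000]: F1=1 F2=1 -> F1&~F2 -> 0
  row 9 [1001]: F1=1 F2=1 -> F1&~F2 -> 0
  row 10 [1010]: F1=1 F2=1 -> F1&~F2 -> 0
  row 11 [1011]: F1=1 F2=1 -> F1&~F2 -> 0
  row 12 [1100]: F1=1 F2=0 -> F1&~F2 -> 1
  row 13 [1101]: F1=1 F2=0 -> F1&~F2 -> 1
  row 14 [1110]: F1=1 F2=0 -> F1&~F2 -> 1
  row 15 [1111]: F1=1 F2=0 -> F1&~F2 -> 1
Full result column, 4 rows per line (u,v fixed per line; w,z runs 00..11 left to right):
  rows 0-3 [u,v=00]: 0011  = hex 3
  rows 4-7 [u,v=01]: 0011  = hex 3
  rows 8-11 [u,v=10]: 0000  = hex 0
  rows 12-15 [u,v=11]: 1111  = hex F
Counterexample vector (row 0 .. row 15) = 0011001100001111
Output column grouped in 4s = 0011 0011 0000 1111 = 0x330F
Convert to decimal digit by digit (value = value*16 + digit):
  3 -> 3
  3*16 + 3 = 51
  51*16 + 0 = 816
  816*16 + 15 (F) = 13071
Decimal = 13071

13071


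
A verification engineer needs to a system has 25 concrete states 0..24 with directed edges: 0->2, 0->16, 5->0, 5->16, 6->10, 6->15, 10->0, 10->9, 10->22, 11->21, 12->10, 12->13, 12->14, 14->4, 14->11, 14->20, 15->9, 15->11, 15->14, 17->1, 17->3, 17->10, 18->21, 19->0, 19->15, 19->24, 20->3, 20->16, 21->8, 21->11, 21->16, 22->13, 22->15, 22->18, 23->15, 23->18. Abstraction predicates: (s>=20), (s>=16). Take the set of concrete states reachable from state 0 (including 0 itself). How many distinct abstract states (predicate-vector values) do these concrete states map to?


BFS from 0:
Concrete reachable: {0, 2, 16}
Abstract via predicates (s>=20), (s>=16):
  (0,0) <- {0, 2}
  (0,1) <- {16}
Distinct abstract states = 2

2


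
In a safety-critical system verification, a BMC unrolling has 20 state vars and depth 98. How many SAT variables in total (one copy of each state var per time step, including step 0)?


BMC unrolls to depth k, creating one copy of each state var for steps 0..k.
Step count = 98 + 1 = 99 (steps 0 through 98)
Vars per step = 20
Total = 20 * 99 = 1980

1980


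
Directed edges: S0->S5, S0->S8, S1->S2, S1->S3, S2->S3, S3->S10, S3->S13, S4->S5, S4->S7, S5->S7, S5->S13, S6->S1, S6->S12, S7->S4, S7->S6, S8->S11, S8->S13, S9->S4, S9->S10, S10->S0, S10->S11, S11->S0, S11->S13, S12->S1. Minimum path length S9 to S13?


BFS layer-by-layer from S9:
  dist 0: {S9}
  dist 1: {S4, S10}
  dist 2: {S0, S5, S7, S11}
  dist 3: {S6, S8, S13}
  -> S13 reached at distance 3
Shortest path length = 3

3


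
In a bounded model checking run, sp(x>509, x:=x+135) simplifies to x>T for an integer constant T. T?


Formula: sp(P, x:=E) = exists old_x. (x = E[old_x/x]) AND P[old_x/x] (old_x is the value of x before the assignment; eliminate old_x by solving x = E[old_x/x] for old_x)
Step 1: Precondition P: x>509, i.e. old_x > 509
Step 2: Assignment gives x = old_x + 135, so old_x = x - 135
Step 3: Substitute into P: x - 135 > 509
Step 4: Simplify: x > 509+135 = 644

644


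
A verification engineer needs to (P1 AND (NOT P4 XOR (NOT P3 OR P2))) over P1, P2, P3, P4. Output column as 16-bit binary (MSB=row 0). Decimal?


Formula: (P1 AND (NOT P4 XOR (NOT P3 OR P2))) over P1, P2, P3, P4 (16 rows)
Evaluate each row (bits = P1,P2,P3,P4, MSB first):
  row 0 [0000]: (0 AND (NOT 0 XOR (NOT 0 OR 0))) -> 0
  row 1 [0001]: (0 AND (NOT 1 XOR (NOT 0 OR 0))) -> 0
  row 2 [0010]: (0 AND (NOT 0 XOR (NOT 1 OR 0))) -> 0
  row 3 [0011]: (0 AND (NOT 1 XOR (NOT 1 OR 0))) -> 0
  row 4 [0100]: (0 AND (NOT 0 XOR (NOT 0 OR 1))) -> 0
  row 5 [0101]: (0 AND (NOT 1 XOR (NOT 0 OR 1))) -> 0
  row 6 [0110]: (0 AND (NOT 0 XOR (NOT 1 OR 1))) -> 0
  row 7 [0111]: (0 AND (NOT 1 XOR (NOT 1 OR 1))) -> 0
  row 8 [1000]: (1 AND (NOT 0 XOR (NOT 0 OR 0))) -> 0
  row 9 [1001]: (1 AND (NOT 1 XOR (NOT 0 OR 0))) -> 1
  row 10 [1010]: (1 AND (NOT 0 XOR (NOT 1 OR 0))) -> 1
  row 11 [1011]: (1 AND (NOT 1 XOR (NOT 1 OR 0))) -> 0
  row 12 [1100]: (1 AND (NOT 0 XOR (NOT 0 OR 1))) -> 0
  row 13 [1101]: (1 AND (NOT 1 XOR (NOT 0 OR 1))) -> 1
  row 14 [1110]: (1 AND (NOT 0 XOR (NOT 1 OR 1))) -> 0
  row 15 [1111]: (1 AND (NOT 1 XOR (NOT 1 OR 1))) -> 1
Full result column, 4 rows per line (P1,P2 fixed per line; P3,P4 runs 00..11 left to right):
  rows 0-3 [P1,P2=00]: 0000  = hex 0
  rows 4-7 [P1,P2=01]: 0000  = hex 0
  rows 8-11 [P1,P2=10]: 0110  = hex 6
  rows 12-15 [P1,P2=11]: 0101  = hex 5
Output column (row 0 .. row 15) = 0000000001100101
Output column grouped in 4s = 0000 0000 0110 0101 = 0x0065
Convert to decimal digit by digit (value = value*16 + digit):
  0 -> 0
  0*16 + 0 = 0
  0*16 + 6 = 6
  6*16 + 5 = 101
Decimal = 101

101


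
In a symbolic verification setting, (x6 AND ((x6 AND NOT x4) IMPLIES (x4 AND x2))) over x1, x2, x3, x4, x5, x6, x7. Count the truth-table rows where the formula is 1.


Formula: (x6 AND ((x6 AND NOT x4) IMPLIES (x4 AND x2))) over 7 vars (128 rows)
Evaluate each row (x1, x2, x3, x4, x5, x6, x7 as bits, MSB first):
  row 0 [0000000]: (0 AND ((0 AND NOT 0) IMPLIES (0 AND 0))) -> 0
  row 1 [0000001]: (0 AND ((0 AND NOT 0) IMPLIES (0 AND 0))) -> 0
  row 2 [0000010]: (1 AND ((1 AND NOT 0) IMPLIES (0 AND 0))) -> 0
  row 3 [0000011]: (1 AND ((1 AND NOT 0) IMPLIES (0 AND 0))) -> 0
  row 4 [0000100]: (0 AND ((0 AND NOT 0) IMPLIES (0 AND 0))) -> 0
  (every remaining row is evaluated the same way; all 128 results are listed next)
Full result column, 8 rows per line (x1,x2,x3,x4 fixed per line; x5,x6,x7 runs 000..111 left to right):
  rows 0-7 [x1,x2,x3,x4=0000]: 00000000  (ones: 0)
  rows 8-15 [x1,x2,x3,x4=0001]: 00110011  (ones: 4)
  rows 16-23 [x1,x2,x3,x4=0010]: 00000000  (ones: 0)
  rows 24-31 [x1,x2,x3,x4=0011]: 00110011  (ones: 4)
  rows 32-39 [x1,x2,x3,x4=0100]: 00000000  (ones: 0)
  rows 40-47 [x1,x2,x3,x4=0101]: 00110011  (ones: 4)
  rows 48-55 [x1,x2,x3,x4=0110]: 00000000  (ones: 0)
  rows 56-63 [x1,x2,x3,x4=0111]: 00110011  (ones: 4)
  rows 64-71 [x1,x2,x3,x4=1000]: 00000000  (ones: 0)
  rows 72-79 [x1,x2,x3,x4=1001]: 00110011  (ones: 4)
  rows 80-87 [x1,x2,x3,x4=1010]: 00000000  (ones: 0)
  rows 88-95 [x1,x2,x3,x4=1011]: 00110011  (ones: 4)
  rows 96-103 [x1,x2,x3,x4=1100]: 00000000  (ones: 0)
  rows 104-111 [x1,x2,x3,x4=1101]: 00110011  (ones: 4)
  rows 112-119 [x1,x2,x3,x4=1110]: 00000000  (ones: 0)
  rows 120-127 [x1,x2,x3,x4=1111]: 00110011  (ones: 4)
Count of 1-rows = 0+4+0+4+0+4+0+4+0+4+0+4+0+4+0+4 = 32

32


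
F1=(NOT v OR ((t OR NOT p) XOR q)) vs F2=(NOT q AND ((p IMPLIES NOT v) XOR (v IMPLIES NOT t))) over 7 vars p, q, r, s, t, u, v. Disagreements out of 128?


F1 = (NOT v OR ((t OR NOT p) XOR q))
F2 = (NOT q AND ((p IMPLIES NOT v) XOR (v IMPLIES NOT t)))
Evaluate both on each of 128 rows (bits = p,q,r,s,t,u,v):
  row 0 [0000000]: F1=1 F2=0 (differ) -> 1
  row 1 [0000001]: F1=1 F2=0 (differ) -> 1
  row 2 [0000010]: F1=1 F2=0 (differ) -> 1
  row 3 [0000011]: F1=1 F2=0 (differ) -> 1
  row 4 [0000100]: F1=1 F2=0 (differ) -> 1
  (every remaining row is evaluated the same way; all 128 results are listed next)
Full result column, 8 rows per line (p,q,r,s fixed per line; t,u,v runs 000..111 left to right):
  rows 0-7 [p,q,r,s=0000]: 11111010  (ones: 6)
  rows 8-15 [p,q,r,s=0001]: 11111010  (ones: 6)
  rows 16-23 [p,q,r,s=0010]: 11111010  (ones: 6)
  rows 24-31 [p,q,r,s=0011]: 11111010  (ones: 6)
  rows 32-39 [p,q,r,s=0100]: 10101010  (ones: 4)
  rows 40-47 [p,q,r,s=0101]: 10101010  (ones: 4)
  rows 48-55 [p,q,r,s=0110]: 10101010  (ones: 4)
  rows 56-63 [p,q,r,s=0111]: 10101010  (ones: 4)
  rows 64-71 [p,q,r,s=1000]: 11111111  (ones: 8)
  rows 72-79 [p,q,r,s=1001]: 11111111  (ones: 8)
  rows 80-87 [p,q,r,s=1010]: 11111111  (ones: 8)
  rows 88-95 [p,q,r,s=1011]: 11111111  (ones: 8)
  rows 96-103 [p,q,r,s=1100]: 11111010  (ones: 6)
  rows 104-111 [p,q,r,s=1101]: 11111010  (ones: 6)
  rows 112-119 [p,q,r,s=1110]: 11111010  (ones: 6)
  rows 120-127 [p,q,r,s=1111]: 11111010  (ones: 6)
Disagreements = 6+6+6+6+4+4+4+4+8+8+8+8+6+6+6+6 = 96

96


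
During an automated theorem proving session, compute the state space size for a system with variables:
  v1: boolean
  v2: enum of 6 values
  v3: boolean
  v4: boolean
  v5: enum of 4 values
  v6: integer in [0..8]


State space = product of domain sizes of all variables.
Domain sizes:
  v1 (boolean): 2
  v2 (enum of 6 values): 6
  v3 (boolean): 2
  v4 (boolean): 2
  v5 (enum of 4 values): 4
  v6 (integer in [0..8]): 9
Product = 2 * 6 * 2 * 2 * 4 * 9 = 1728

1728


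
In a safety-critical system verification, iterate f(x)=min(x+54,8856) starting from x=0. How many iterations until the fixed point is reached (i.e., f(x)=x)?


Step 1: x=0, cap=8856, increment=54
Step 2: x grows by 54 each step until capped at 8856; fixed point is x=8856
Step 3: iterations = ceil(8856/54) = 164

164


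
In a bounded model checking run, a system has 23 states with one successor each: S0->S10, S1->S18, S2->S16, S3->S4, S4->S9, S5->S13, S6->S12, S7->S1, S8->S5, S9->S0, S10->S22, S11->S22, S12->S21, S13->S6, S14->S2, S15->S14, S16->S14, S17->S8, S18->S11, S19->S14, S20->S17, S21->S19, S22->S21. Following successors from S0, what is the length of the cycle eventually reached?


Trace from S0 until a state repeats:
  S0 -> S10 -> S22 -> S21 -> S19 -> S14 -> S2 -> S16 -> S14
S14 first seen at step 5, revisited at step 8.
Cycle length = 8 - 5 = 3

3


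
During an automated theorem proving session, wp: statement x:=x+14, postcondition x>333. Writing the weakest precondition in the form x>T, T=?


Formula: wp(x:=E, P) = P[E/x] (substitute E for x in postcondition)
Step 1: Postcondition: x>333
Step 2: Substitute x+14 for x: x+14>333
Step 3: Solve for x: x > 333-14 = 319

319


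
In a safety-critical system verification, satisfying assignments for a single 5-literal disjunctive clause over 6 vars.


Step 1: Total=2^6=64
Step 2: Unsat when all 5 false: 2^1=2
Step 3: Sat=64-2=62

62


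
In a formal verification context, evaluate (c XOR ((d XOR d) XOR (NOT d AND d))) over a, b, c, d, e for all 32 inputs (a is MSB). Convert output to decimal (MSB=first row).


Formula: (c XOR ((d XOR d) XOR (NOT d AND d))) over a, b, c, d, e (32 rows)
Evaluate each row (bits = a,b,c,d,e, MSB first):
  row 0 [00000]: (0 XOR ((0 XOR 0) XOR (NOT 0 AND 0))) -> 0
  row 1 [00001]: (0 XOR ((0 XOR 0) XOR (NOT 0 AND 0))) -> 0
  row 2 [00010]: (0 XOR ((1 XOR 1) XOR (NOT 1 AND 1))) -> 0
  row 3 [00011]: (0 XOR ((1 XOR 1) XOR (NOT 1 AND 1))) -> 0
  row 4 [00100]: (1 XOR ((0 XOR 0) XOR (NOT 0 AND 0))) -> 1
  row 5 [00101]: (1 XOR ((0 XOR 0) XOR (NOT 0 AND 0))) -> 1
  row 6 [00110]: (1 XOR ((1 XOR 1) XOR (NOT 1 AND 1))) -> 1
  row 7 [00111]: (1 XOR ((1 XOR 1) XOR (NOT 1 AND 1))) -> 1
  row 8 [01000]: (0 XOR ((0 XOR 0) XOR (NOT 0 AND 0))) -> 0
  row 9 [01001]: (0 XOR ((0 XOR 0) XOR (NOT 0 AND 0))) -> 0
  row 10 [01010]: (0 XOR ((1 XOR 1) XOR (NOT 1 AND 1))) -> 0
  row 11 [01011]: (0 XOR ((1 XOR 1) XOR (NOT 1 AND 1))) -> 0
  row 12 [01100]: (1 XOR ((0 XOR 0) XOR (NOT 0 AND 0))) -> 1
  row 13 [01101]: (1 XOR ((0 XOR 0) XOR (NOT 0 AND 0))) -> 1
  row 14 [01110]: (1 XOR ((1 XOR 1) XOR (NOT 1 AND 1))) -> 1
  row 15 [01111]: (1 XOR ((1 XOR 1) XOR (NOT 1 AND 1))) -> 1
  row 16 [10000]: (0 XOR ((0 XOR 0) XOR (NOT 0 AND 0))) -> 0
  row 17 [10001]: (0 XOR ((0 XOR 0) XOR (NOT 0 AND 0))) -> 0
  row 18 [10010]: (0 XOR ((1 XOR 1) XOR (NOT 1 AND 1))) -> 0
  row 19 [10011]: (0 XOR ((1 XOR 1) XOR (NOT 1 AND 1))) -> 0
  row 20 [10100]: (1 XOR ((0 XOR 0) XOR (NOT 0 AND 0))) -> 1
  row 21 [10101]: (1 XOR ((0 XOR 0) XOR (NOT 0 AND 0))) -> 1
  row 22 [10110]: (1 XOR ((1 XOR 1) XOR (NOT 1 AND 1))) -> 1
  row 23 [10111]: (1 XOR ((1 XOR 1) XOR (NOT 1 AND 1))) -> 1
  row 24 [11000]: (0 XOR ((0 XOR 0) XOR (NOT 0 AND 0))) -> 0
  row 25 [11001]: (0 XOR ((0 XOR 0) XOR (NOT 0 AND 0))) -> 0
  row 26 [11010]: (0 XOR ((1 XOR 1) XOR (NOT 1 AND 1))) -> 0
  row 27 [11011]: (0 XOR ((1 XOR 1) XOR (NOT 1 AND 1))) -> 0
  row 28 [11100]: (1 XOR ((0 XOR 0) XOR (NOT 0 AND 0))) -> 1
  row 29 [11101]: (1 XOR ((0 XOR 0) XOR (NOT 0 AND 0))) -> 1
  row 30 [11110]: (1 XOR ((1 XOR 1) XOR (NOT 1 AND 1))) -> 1
  row 31 [11111]: (1 XOR ((1 XOR 1) XOR (NOT 1 AND 1))) -> 1
Full result column, 4 rows per line (a,b,c fixed per line; d,e runs 00..11 left to right):
  rows 0-3 [a,b,c=000]: 0000  = hex 0
  rows 4-7 [a,b,c=001]: 1111  = hex F
  rows 8-11 [a,b,c=010]: 0000  = hex 0
  rows 12-15 [a,b,c=011]: 1111  = hex F
  rows 16-19 [a,b,c=100]: 0000  = hex 0
  rows 20-23 [a,b,c=101]: 1111  = hex F
  rows 24-27 [a,b,c=110]: 0000  = hex 0
  rows 28-31 [a,b,c=111]: 1111  = hex F
Output column (row 0 .. row 31) = 00001111000011110000111100001111
Output column grouped in 4s = 0000 1111 0000 1111 0000 1111 0000 1111 = 0x0F0F0F0F
Convert to decimal digit by digit (value = value*16 + digit):
  0 -> 0
  0*16 + 15 (F) = 15
  15*16 + 0 = 240
  240*16 + 15 (F) = 3855
  3855*16 + 0 = 61680
  61680*16 + 15 (F) = 986895
  986895*16 + 0 = 15790320
  15790320*16 + 15 (F) = 252645135
Decimal = 252645135

252645135


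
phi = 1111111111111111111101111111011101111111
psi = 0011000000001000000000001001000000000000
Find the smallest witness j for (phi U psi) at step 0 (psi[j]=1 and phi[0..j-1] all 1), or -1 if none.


(phi U psi) at 0: need smallest j with psi[j]=1 and phi[i]=1 for all i in [0,j).
Scan from step 0:
  step 0: phi=1, psi=0 -> continue
  step 1: phi=1, psi=0 -> continue
  step 2: psi=1 and phi held for [0,2) -> witness found
Witness step = 2

2


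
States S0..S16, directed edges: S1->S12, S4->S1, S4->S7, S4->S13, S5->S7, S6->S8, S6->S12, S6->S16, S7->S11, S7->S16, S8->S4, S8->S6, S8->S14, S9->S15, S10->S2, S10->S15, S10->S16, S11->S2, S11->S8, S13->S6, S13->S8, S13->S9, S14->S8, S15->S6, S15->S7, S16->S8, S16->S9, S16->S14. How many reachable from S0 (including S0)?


BFS from S0:
  layer 0: {S0}
Reachable set: {S0}
Count = 1

1


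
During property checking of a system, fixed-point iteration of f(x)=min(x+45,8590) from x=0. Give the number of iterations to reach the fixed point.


Step 1: x=0, cap=8590, increment=45
Step 2: x grows by 45 each step until capped at 8590; fixed point is x=8590
Step 3: iterations = ceil(8590/45) = 191

191


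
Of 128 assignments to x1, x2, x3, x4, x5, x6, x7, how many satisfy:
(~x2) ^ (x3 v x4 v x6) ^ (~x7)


CNF with 3 clauses over 7 vars (128 assignments).
An assignment satisfies CNF iff every clause has >=1 true literal.
Check each row (bits = x1,x2,x3,x4,x5,x6,x7; clause T/F shown):
  row 0 [0000000]: clauses=TFT -> 0
  row 1 [0000001]: clauses=TFF -> 0
  row 2 [0000010]: clauses=TTT -> 1
  row 3 [0000011]: clauses=TTF -> 0
  row 4 [0000100]: clauses=TFT -> 0
  (every remaining row is evaluated the same way; all 128 results are listed next)
Full result column, 8 rows per line (x1,x2,x3,x4 fixed per line; x5,x6,x7 runs 000..111 left to right):
  rows 0-7 [x1,x2,x3,x4=0000]: 00100010  (ones: 2)
  rows 8-15 [x1,x2,x3,x4=0001]: 10101010  (ones: 4)
  rows 16-23 [x1,x2,x3,x4=0010]: 10101010  (ones: 4)
  rows 24-31 [x1,x2,x3,x4=0011]: 10101010  (ones: 4)
  rows 32-39 [x1,x2,x3,x4=0100]: 00000000  (ones: 0)
  rows 40-47 [x1,x2,x3,x4=0101]: 00000000  (ones: 0)
  rows 48-55 [x1,x2,x3,x4=0110]: 00000000  (ones: 0)
  rows 56-63 [x1,x2,x3,x4=0111]: 00000000  (ones: 0)
  rows 64-71 [x1,x2,x3,x4=1000]: 00100010  (ones: 2)
  rows 72-79 [x1,x2,x3,x4=1001]: 10101010  (ones: 4)
  rows 80-87 [x1,x2,x3,x4=1010]: 10101010  (ones: 4)
  rows 88-95 [x1,x2,x3,x4=1011]: 10101010  (ones: 4)
  rows 96-103 [x1,x2,x3,x4=1100]: 00000000  (ones: 0)
  rows 104-111 [x1,x2,x3,x4=1101]: 00000000  (ones: 0)
  rows 112-119 [x1,x2,x3,x4=1110]: 00000000  (ones: 0)
  rows 120-127 [x1,x2,x3,x4=1111]: 00000000  (ones: 0)
Satisfying assignments = 2+4+4+4+0+0+0+0+2+4+4+4+0+0+0+0 = 28

28


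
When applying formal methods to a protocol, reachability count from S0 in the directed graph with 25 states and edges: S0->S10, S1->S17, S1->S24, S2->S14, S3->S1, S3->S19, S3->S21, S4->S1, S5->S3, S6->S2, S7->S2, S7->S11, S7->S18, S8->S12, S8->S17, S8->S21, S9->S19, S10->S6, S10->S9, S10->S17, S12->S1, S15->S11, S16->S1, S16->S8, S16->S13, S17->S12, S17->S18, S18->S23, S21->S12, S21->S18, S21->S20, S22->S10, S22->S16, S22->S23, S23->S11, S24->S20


BFS from S0:
  layer 0: {S0}
  layer 1: {S10}
  layer 2: {S6, S9, S17}
  layer 3: {S2, S12, S18, S19}
  layer 4: {S1, S14, S23}
  layer 5: {S11, S24}
  layer 6: {S20}
Reachable set: {S0, S1, S2, S6, S9, S10, S11, S12, S14, S17, S18, S19, S20, S23, S24}
Count = 15

15


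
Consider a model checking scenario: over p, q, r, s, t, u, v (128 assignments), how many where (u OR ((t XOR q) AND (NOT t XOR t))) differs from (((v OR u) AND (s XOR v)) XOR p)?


F1 = (u OR ((t XOR q) AND (NOT t XOR t)))
F2 = (((v OR u) AND (s XOR v)) XOR p)
Evaluate both on each of 128 rows (bits = p,q,r,s,t,u,v):
  row 0 [0000000]: F1=0 F2=0 -> 0
  row 1 [0000001]: F1=0 F2=1 (differ) -> 1
  row 2 [0000010]: F1=1 F2=0 (differ) -> 1
  row 3 [0000011]: F1=1 F2=1 -> 0
  row 4 [0000100]: F1=1 F2=0 (differ) -> 1
  (every remaining row is evaluated the same way; all 128 results are listed next)
Full result column, 8 rows per line (p,q,r,s fixed per line; t,u,v runs 000..111 left to right):
  rows 0-7 [p,q,r,s=0000]: 01101010  (ones: 4)
  rows 8-15 [p,q,r,s=0001]: 00011101  (ones: 4)
  rows 16-23 [p,q,r,s=0010]: 01101010  (ones: 4)
  rows 24-31 [p,q,r,s=0011]: 00011101  (ones: 4)
  rows 32-39 [p,q,r,s=0100]: 10100110  (ones: 4)
  rows 40-47 [p,q,r,s=0101]: 11010001  (ones: 4)
  rows 48-55 [p,q,r,s=0110]: 10100110  (ones: 4)
  rows 56-63 [p,q,r,s=0111]: 11010001  (ones: 4)
  rows 64-71 [p,q,r,s=1000]: 10010101  (ones: 4)
  rows 72-79 [p,q,r,s=1001]: 11100010  (ones: 4)
  rows 80-87 [p,q,r,s=1010]: 10010101  (ones: 4)
  rows 88-95 [p,q,r,s=1011]: 11100010  (ones: 4)
  rows 96-103 [p,q,r,s=1100]: 01011001  (ones: 4)
  rows 104-111 [p,q,r,s=1101]: 00101110  (ones: 4)
  rows 112-119 [p,q,r,s=1110]: 01011001  (ones: 4)
  rows 120-127 [p,q,r,s=1111]: 00101110  (ones: 4)
Disagreements = 4+4+4+4+4+4+4+4+4+4+4+4+4+4+4+4 = 64

64


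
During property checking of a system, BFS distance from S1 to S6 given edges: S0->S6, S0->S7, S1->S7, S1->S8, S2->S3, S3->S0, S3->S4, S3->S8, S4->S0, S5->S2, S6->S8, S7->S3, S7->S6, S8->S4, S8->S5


BFS layer-by-layer from S1:
  dist 0: {S1}
  dist 1: {S7, S8}
  dist 2: {S3, S4, S5, S6}
  -> S6 reached at distance 2
Shortest path length = 2

2


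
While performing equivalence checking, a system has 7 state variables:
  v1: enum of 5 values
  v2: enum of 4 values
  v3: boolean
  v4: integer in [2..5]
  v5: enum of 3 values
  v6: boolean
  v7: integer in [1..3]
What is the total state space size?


State space = product of domain sizes of all variables.
Domain sizes:
  v1 (enum of 5 values): 5
  v2 (enum of 4 values): 4
  v3 (boolean): 2
  v4 (integer in [2..5]): 4
  v5 (enum of 3 values): 3
  v6 (boolean): 2
  v7 (integer in [1..3]): 3
Product = 5 * 4 * 2 * 4 * 3 * 2 * 3 = 2880

2880


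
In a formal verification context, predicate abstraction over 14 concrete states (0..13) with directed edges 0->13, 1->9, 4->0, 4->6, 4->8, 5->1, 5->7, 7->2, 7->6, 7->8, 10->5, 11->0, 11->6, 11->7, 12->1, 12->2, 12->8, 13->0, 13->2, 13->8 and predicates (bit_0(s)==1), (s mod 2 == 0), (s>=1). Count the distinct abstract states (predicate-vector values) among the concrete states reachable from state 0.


BFS from 0:
Concrete reachable: {0, 2, 8, 13}
Abstract via predicates (bit_0(s)==1), (s mod 2 == 0), (s>=1):
  (0,1,0) <- {0}
  (0,1,1) <- {2, 8}
  (1,0,1) <- {13}
Distinct abstract states = 3

3


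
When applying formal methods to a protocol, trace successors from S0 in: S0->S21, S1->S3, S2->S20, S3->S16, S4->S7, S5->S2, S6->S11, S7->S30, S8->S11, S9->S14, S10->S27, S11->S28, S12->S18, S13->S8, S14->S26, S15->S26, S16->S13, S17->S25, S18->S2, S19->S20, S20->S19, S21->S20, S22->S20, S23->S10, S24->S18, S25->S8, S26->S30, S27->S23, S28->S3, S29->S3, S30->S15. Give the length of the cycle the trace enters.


Trace from S0 until a state repeats:
  S0 -> S21 -> S20 -> S19 -> S20
S20 first seen at step 2, revisited at step 4.
Cycle length = 4 - 2 = 2

2


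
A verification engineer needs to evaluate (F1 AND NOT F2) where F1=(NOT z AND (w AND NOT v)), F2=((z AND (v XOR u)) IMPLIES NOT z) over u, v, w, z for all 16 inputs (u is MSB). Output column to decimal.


F1 = (NOT z AND (w AND NOT v))
F2 = ((z AND (v XOR u)) IMPLIES NOT z)
Counterexample to F1=>F2 is where F1=1 and F2=0.
Evaluate each row (bits = u,v,w,z, MSB first):
  row 0 [0000]: F1=0 F2=1 -> F1&~F2 -> 0
  row 1 [0001]: F1=0 F2=1 -> F1&~F2 -> 0
  row 2 [0010]: F1=1 F2=1 -> F1&~F2 -> 0
  row 3 [0011]: F1=0 F2=1 -> F1&~F2 -> 0
  row 4 [0100]: F1=0 F2=1 -> F1&~F2 -> 0
  row 5 [0101]: F1=0 F2=0 -> F1&~F2 -> 0
  row 6 [0110]: F1=0 F2=1 -> F1&~F2 -> 0
  row 7 [0111]: F1=0 F2=0 -> F1&~F2 -> 0
  row 8 [1000]: F1=0 F2=1 -> F1&~F2 -> 0
  row 9 [1001]: F1=0 F2=0 -> F1&~F2 -> 0
  row 10 [1010]: F1=1 F2=1 -> F1&~F2 -> 0
  row 11 [1011]: F1=0 F2=0 -> F1&~F2 -> 0
  row 12 [1100]: F1=0 F2=1 -> F1&~F2 -> 0
  row 13 [1101]: F1=0 F2=1 -> F1&~F2 -> 0
  row 14 [1110]: F1=0 F2=1 -> F1&~F2 -> 0
  row 15 [1111]: F1=0 F2=1 -> F1&~F2 -> 0
Full result column, 4 rows per line (u,v fixed per line; w,z runs 00..11 left to right):
  rows 0-3 [u,v=00]: 0000  = hex 0
  rows 4-7 [u,v=01]: 0000  = hex 0
  rows 8-11 [u,v=10]: 0000  = hex 0
  rows 12-15 [u,v=11]: 0000  = hex 0
Counterexample vector (row 0 .. row 15) = 0000000000000000
Output column grouped in 4s = 0000 0000 0000 0000 = 0x0000
Convert to decimal digit by digit (value = value*16 + digit):
  0 -> 0
  0*16 + 0 = 0
  0*16 + 0 = 0
  0*16 + 0 = 0
Decimal = 0

0
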